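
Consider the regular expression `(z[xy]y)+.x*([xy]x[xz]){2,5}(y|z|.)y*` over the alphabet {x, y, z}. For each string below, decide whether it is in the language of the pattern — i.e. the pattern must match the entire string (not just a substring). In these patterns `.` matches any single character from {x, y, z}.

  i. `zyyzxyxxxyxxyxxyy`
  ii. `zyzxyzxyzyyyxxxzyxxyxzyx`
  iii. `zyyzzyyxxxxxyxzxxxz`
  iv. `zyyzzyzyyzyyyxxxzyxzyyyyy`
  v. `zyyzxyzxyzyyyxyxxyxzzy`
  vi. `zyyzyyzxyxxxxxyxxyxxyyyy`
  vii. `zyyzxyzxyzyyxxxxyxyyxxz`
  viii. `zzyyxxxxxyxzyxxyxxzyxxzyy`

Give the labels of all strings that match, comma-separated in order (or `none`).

i, v, vi

i → match
ii → no match
iii → no match
iv → no match
v → match
vi → match
vii → no match
viii → no match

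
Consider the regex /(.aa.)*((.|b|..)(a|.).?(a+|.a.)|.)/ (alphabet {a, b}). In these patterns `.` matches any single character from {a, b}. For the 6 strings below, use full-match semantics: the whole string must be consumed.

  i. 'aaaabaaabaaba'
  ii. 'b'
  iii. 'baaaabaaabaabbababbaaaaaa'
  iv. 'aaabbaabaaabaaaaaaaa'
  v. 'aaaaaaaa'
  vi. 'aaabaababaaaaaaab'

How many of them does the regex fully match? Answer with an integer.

i → match
ii → match
iii → no match
iv → match
v → match
vi → no match
Total matched: 4

4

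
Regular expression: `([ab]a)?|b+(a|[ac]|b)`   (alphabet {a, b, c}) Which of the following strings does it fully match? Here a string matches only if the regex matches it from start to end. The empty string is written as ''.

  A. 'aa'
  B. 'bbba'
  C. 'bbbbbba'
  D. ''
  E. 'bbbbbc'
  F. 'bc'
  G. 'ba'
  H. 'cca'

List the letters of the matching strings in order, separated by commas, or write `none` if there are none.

A, B, C, D, E, F, G

A → match
B → match
C → match
D → match
E → match
F → match
G → match
H → no match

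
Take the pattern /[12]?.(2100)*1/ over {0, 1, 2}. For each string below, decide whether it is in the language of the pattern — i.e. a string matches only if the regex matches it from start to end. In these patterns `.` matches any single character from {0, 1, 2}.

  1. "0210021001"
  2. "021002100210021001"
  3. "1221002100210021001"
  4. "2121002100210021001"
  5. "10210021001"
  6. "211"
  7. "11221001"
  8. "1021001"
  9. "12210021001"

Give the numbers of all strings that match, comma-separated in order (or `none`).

1 → match
2 → match
3 → match
4 → match
5 → match
6 → match
7 → no match
8 → match
9 → match

1, 2, 3, 4, 5, 6, 8, 9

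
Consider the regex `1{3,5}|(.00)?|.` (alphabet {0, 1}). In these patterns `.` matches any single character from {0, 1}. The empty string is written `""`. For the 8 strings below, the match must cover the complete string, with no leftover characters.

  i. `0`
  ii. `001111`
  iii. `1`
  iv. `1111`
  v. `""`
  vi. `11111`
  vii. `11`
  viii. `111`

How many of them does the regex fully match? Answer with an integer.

6

i → match
ii → no match
iii → match
iv → match
v → match
vi → match
vii → no match
viii → match
Total matched: 6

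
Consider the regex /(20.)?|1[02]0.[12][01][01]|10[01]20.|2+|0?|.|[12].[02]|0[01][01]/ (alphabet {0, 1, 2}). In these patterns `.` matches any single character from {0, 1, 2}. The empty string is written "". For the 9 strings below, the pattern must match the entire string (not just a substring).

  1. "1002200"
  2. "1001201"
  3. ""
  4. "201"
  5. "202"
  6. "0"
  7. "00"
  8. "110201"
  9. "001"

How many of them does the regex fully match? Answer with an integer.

1 → match
2 → match
3 → match
4 → match
5 → match
6 → match
7 → no match
8 → no match
9 → match
Total matched: 7

7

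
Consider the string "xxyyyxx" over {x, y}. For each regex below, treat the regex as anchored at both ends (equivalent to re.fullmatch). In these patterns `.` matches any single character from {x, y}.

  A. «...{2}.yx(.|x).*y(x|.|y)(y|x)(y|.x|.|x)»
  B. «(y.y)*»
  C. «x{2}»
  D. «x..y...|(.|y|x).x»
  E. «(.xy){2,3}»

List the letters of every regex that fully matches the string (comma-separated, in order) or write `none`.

D

A → no match
B → no match
C → no match
D → match
E → no match — must end with "xy"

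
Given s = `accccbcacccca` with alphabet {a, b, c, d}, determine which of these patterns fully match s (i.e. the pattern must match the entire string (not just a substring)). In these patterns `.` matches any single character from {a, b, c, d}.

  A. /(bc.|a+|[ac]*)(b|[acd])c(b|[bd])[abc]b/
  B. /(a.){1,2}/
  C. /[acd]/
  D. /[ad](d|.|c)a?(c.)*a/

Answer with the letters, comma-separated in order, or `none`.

D

A → no match — must end with `b`
B → no match
C → no match
D → match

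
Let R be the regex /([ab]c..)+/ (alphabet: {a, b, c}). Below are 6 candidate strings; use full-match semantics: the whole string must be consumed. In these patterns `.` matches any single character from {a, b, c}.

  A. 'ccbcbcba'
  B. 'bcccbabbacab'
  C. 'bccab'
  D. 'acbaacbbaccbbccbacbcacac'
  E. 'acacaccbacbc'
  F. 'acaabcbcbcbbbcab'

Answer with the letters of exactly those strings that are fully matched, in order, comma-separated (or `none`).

A → no match
B → no match
C → no match
D → match
E → match
F → match

D, E, F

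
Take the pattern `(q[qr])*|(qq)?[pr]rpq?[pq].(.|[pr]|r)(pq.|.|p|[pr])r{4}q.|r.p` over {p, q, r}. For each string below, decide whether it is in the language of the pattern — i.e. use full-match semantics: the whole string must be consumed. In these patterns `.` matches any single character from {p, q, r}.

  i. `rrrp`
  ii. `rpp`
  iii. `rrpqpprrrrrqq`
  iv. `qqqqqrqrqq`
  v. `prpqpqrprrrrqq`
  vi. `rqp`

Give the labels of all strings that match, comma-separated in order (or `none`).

ii, iii, iv, v, vi

i. `rrrp` → no match
ii. `rpp` → match
iii → match
iv. `qqqqqrqrqq` → match
v → match
vi. `rqp` → match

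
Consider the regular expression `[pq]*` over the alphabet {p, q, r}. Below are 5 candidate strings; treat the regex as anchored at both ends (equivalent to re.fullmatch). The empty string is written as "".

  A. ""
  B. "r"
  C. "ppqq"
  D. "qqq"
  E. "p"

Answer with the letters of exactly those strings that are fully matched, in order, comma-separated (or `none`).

A, C, D, E

A → match
B → no match
C → match
D → match
E → match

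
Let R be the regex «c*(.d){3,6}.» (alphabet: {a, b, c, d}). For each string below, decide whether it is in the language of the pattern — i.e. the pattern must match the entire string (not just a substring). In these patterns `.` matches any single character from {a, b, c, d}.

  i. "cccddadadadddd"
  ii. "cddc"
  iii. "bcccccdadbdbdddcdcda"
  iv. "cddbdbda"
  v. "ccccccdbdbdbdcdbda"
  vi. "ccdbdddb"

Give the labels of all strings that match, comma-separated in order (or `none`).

i, iv, v, vi

i → match
ii. "cddc" → no match
iii → no match
iv. "cddbdbda" → match
v → match
vi. "ccdbdddb" → match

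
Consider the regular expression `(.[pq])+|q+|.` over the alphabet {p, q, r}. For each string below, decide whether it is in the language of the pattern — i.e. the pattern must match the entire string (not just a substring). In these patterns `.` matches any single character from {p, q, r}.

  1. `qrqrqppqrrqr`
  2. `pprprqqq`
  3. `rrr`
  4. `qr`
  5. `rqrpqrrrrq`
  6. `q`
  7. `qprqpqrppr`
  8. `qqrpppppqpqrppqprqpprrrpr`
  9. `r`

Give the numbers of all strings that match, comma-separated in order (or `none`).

1 → no match
2 → match
3 → no match
4 → no match
5 → no match
6 → match
7 → no match
8 → no match
9 → match

2, 6, 9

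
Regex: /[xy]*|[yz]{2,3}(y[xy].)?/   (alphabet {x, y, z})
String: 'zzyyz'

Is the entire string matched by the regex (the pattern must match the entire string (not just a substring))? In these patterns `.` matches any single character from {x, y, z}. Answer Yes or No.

Yes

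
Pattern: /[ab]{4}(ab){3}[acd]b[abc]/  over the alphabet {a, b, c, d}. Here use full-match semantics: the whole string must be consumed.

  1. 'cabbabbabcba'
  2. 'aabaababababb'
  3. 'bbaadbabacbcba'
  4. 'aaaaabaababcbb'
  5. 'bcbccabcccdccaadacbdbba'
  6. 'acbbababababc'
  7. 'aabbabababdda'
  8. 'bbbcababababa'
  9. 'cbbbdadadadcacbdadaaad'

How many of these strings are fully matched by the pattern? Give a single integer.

1. 'cabbabbabcba' → no match
2 → match
3 → no match
4 → no match
5 → no match
6 → no match
7 → no match
8 → no match
9 → no match
Total matched: 1

1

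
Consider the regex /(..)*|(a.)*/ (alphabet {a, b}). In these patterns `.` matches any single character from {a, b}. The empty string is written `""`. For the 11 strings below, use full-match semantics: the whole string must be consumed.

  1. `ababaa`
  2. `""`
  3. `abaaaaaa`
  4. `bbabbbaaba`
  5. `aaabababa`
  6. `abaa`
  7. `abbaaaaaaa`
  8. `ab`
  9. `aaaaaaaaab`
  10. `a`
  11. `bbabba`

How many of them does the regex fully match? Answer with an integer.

1 → match
2 → match
3 → match
4 → match
5 → no match
6 → match
7 → match
8 → match
9 → match
10 → no match
11 → match
Total matched: 9

9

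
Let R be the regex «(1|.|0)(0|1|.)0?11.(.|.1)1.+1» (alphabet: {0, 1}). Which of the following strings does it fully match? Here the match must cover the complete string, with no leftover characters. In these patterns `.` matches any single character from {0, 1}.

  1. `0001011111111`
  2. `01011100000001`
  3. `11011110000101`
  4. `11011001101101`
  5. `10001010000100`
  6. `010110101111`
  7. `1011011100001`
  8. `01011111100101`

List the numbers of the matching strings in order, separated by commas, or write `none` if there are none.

1 → no match
2 → no match
3 → no match
4 → match
5 → no match — must end with `1`
6 → no match
7 → match
8 → match

4, 7, 8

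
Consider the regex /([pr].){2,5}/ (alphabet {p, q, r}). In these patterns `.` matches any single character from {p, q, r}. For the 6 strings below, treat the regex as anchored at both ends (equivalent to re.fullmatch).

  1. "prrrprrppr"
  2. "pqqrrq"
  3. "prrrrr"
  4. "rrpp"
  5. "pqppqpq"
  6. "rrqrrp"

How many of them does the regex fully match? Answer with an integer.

1 → match
2 → no match
3 → match
4 → match
5 → no match
6 → no match
Total matched: 3

3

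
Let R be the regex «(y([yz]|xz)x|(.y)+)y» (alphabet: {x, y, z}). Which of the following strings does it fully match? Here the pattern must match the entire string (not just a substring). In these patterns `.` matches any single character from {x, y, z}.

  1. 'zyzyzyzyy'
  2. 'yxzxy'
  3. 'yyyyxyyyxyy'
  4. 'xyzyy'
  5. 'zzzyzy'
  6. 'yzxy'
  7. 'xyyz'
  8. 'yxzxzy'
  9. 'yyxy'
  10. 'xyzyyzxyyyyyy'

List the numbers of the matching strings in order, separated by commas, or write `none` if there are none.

1, 2, 3, 4, 6, 9

1 → match
2 → match
3 → match
4 → match
5 → no match
6 → match
7 → no match — must end with 'y'
8 → no match
9 → match
10 → no match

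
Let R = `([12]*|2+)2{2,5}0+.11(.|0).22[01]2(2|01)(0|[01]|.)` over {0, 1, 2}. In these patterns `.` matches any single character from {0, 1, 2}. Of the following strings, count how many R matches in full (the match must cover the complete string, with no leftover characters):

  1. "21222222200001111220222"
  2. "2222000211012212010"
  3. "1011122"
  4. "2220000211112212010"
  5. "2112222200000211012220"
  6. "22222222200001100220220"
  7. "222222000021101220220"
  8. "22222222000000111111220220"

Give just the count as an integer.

1 → match
2 → match
3 → no match
4 → match
5 → no match
6 → match
7 → match
8 → no match
Total matched: 5

5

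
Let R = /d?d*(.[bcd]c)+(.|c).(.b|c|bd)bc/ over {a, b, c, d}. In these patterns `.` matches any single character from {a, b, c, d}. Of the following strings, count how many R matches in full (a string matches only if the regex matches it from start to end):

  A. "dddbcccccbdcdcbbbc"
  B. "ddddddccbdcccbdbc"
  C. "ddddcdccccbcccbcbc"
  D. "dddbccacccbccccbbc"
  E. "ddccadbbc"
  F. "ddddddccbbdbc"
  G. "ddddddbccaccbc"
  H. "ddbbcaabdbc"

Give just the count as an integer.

8

A → match
B → match
C → match
D → match
E → match
F → match
G → match
H → match
Total matched: 8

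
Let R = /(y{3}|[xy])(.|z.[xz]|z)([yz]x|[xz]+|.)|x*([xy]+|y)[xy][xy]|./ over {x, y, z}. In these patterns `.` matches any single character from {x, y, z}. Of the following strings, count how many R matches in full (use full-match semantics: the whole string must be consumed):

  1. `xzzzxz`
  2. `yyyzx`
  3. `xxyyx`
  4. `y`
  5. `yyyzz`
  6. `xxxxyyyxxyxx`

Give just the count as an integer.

6

1 → match
2 → match
3 → match
4 → match
5 → match
6 → match
Total matched: 6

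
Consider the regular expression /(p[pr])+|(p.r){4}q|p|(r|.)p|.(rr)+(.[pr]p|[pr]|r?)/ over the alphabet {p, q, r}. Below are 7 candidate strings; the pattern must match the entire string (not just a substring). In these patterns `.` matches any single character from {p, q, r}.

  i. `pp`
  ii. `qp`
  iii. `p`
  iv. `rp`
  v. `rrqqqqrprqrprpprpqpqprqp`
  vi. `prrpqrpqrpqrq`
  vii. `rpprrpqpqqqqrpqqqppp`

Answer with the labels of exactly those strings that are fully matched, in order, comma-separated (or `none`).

i → match
ii → match
iii → match
iv → match
v → no match
vi → match
vii → no match

i, ii, iii, iv, vi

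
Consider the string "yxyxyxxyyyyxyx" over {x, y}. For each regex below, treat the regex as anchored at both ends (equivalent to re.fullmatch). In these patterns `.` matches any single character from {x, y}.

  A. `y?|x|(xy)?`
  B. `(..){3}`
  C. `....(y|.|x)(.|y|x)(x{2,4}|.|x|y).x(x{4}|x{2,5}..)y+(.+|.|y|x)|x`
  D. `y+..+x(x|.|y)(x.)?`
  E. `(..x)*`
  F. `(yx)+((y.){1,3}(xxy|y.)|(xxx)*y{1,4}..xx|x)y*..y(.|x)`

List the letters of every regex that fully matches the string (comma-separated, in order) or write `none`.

A → no match
B → no match
C → no match
D → no match
E → no match
F → match

F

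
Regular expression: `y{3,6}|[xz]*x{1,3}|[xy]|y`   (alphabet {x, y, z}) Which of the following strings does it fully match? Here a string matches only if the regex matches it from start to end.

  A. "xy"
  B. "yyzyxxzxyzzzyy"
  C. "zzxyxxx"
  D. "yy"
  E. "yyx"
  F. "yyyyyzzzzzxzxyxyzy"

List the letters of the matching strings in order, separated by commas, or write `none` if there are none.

A → no match
B → no match
C → no match
D → no match
E → no match
F → no match

none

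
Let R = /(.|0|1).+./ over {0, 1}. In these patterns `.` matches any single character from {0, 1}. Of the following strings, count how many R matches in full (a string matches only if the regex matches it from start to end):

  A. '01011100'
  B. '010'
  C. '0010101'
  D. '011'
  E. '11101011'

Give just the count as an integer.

5

A. '01011100' → match
B. '010' → match
C. '0010101' → match
D. '011' → match
E. '11101011' → match
Total matched: 5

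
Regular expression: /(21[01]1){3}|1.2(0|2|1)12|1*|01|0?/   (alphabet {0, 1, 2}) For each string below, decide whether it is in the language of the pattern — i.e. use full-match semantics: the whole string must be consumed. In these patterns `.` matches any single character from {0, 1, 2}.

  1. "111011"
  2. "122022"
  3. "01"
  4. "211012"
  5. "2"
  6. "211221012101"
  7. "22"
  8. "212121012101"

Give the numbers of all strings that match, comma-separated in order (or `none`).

3

1 → no match
2 → no match
3 → match
4 → no match
5 → no match
6 → no match
7 → no match
8 → no match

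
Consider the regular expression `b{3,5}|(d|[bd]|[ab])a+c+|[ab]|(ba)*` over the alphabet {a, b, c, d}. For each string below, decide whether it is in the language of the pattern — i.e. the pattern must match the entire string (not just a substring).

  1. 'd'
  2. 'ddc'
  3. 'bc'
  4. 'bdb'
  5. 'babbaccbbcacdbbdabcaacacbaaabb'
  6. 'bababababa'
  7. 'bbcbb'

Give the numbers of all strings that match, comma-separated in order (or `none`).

1 → no match
2 → no match
3 → no match
4 → no match
5 → no match
6 → match
7 → no match

6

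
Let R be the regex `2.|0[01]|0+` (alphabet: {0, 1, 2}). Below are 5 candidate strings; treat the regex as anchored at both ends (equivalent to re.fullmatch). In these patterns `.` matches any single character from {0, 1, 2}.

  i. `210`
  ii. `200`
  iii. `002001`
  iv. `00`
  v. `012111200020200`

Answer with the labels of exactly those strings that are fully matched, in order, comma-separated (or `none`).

iv

i. `210` → no match
ii. `200` → no match
iii. `002001` → no match
iv. `00` → match
v → no match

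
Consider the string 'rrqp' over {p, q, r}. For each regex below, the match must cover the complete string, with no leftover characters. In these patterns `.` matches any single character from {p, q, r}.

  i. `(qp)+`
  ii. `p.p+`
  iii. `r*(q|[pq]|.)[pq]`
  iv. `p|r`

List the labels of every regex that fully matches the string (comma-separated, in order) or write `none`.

iii

i → no match — must start with 'qp'
ii → no match — must start with 'p'
iii → match
iv → no match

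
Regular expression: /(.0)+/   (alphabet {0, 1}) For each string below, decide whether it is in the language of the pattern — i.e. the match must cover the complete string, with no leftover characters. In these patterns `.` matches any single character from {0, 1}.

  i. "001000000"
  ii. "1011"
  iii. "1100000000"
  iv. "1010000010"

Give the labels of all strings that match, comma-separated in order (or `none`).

i → no match
ii → no match — must end with "0"
iii → no match
iv → match

iv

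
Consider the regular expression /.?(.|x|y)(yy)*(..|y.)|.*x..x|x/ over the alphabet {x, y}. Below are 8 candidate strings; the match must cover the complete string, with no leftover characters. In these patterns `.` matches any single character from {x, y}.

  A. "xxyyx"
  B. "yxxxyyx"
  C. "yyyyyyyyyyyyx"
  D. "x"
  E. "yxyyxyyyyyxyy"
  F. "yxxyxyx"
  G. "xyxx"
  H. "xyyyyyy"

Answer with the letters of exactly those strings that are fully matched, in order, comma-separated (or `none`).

A. "xxyyx" → match
B. "yxxxyyx" → match
C → match
D. "x" → match
E → no match
F. "yxxyxyx" → no match
G. "xyxx" → match
H. "xyyyyyy" → match

A, B, C, D, G, H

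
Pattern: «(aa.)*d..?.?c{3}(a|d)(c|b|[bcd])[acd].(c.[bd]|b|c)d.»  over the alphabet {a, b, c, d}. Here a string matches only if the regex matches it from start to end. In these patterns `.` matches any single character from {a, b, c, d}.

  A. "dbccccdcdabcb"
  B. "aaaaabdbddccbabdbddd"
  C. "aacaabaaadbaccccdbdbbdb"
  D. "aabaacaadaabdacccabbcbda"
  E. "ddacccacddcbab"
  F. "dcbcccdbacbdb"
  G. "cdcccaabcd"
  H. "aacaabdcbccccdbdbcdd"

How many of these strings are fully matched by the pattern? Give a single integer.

A → no match
B → no match
C → match
D → no match
E → no match
F → match
G → no match
H → match
Total matched: 3

3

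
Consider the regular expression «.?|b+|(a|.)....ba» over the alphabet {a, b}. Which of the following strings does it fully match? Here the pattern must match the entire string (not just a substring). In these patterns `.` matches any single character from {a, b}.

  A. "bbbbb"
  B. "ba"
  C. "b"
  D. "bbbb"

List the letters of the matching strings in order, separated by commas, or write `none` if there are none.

A. "bbbbb" → match
B. "ba" → no match
C. "b" → match
D. "bbbb" → match

A, C, D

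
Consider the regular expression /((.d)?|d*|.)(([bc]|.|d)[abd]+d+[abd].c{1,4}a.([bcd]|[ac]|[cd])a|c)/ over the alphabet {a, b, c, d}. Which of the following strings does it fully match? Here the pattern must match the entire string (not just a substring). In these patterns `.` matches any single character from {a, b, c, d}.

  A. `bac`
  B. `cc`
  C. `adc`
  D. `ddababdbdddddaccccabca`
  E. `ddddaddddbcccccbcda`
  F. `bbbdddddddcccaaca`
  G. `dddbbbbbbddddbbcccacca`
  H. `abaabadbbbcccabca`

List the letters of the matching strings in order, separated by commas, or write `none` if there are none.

A → no match
B → match
C → match
D → match
E → no match
F → match
G → match
H → no match

B, C, D, F, G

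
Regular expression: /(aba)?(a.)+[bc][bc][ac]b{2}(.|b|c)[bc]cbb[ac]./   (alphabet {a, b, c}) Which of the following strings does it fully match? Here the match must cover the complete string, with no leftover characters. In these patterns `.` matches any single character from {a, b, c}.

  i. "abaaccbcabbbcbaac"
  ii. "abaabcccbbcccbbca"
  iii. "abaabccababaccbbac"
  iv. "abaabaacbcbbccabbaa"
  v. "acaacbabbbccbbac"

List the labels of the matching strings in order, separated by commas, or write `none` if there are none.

ii, v

i → no match
ii → match
iii → no match
iv → no match
v → match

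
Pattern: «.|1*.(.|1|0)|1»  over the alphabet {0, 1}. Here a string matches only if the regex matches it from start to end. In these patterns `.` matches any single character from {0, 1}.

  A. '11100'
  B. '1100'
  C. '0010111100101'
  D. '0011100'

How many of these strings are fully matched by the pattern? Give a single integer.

2

A → match
B → match
C → no match
D → no match
Total matched: 2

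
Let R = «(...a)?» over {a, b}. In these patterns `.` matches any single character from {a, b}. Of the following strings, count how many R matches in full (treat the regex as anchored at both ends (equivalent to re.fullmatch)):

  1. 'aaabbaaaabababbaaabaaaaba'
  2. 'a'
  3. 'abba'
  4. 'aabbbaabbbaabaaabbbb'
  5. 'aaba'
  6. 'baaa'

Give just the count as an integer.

3

1 → no match
2 → no match
3 → match
4 → no match
5 → match
6 → match
Total matched: 3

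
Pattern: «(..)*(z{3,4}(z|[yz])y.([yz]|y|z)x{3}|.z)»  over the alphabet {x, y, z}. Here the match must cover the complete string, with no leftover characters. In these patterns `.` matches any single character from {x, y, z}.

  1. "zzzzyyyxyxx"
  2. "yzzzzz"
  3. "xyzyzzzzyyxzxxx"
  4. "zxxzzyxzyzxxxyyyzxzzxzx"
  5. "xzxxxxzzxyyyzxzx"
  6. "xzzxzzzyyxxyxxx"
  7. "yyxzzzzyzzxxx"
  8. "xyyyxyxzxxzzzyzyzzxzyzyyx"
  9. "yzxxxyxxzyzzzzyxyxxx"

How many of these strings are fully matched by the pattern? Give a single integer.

1 → no match
2 → match
3 → match
4 → no match
5 → no match
6 → no match
7 → no match
8 → no match
9 → match
Total matched: 3

3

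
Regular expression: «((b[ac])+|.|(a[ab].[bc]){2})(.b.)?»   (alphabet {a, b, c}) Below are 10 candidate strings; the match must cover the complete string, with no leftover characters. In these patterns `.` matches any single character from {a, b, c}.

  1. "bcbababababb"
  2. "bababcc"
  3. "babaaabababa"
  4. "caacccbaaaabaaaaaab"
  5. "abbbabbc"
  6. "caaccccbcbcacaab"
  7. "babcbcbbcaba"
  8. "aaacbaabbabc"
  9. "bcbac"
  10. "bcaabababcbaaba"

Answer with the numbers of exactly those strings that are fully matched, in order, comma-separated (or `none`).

1 → no match
2 → no match
3 → no match
4 → no match
5 → match
6 → no match
7 → no match
8 → no match
9 → no match
10 → no match

5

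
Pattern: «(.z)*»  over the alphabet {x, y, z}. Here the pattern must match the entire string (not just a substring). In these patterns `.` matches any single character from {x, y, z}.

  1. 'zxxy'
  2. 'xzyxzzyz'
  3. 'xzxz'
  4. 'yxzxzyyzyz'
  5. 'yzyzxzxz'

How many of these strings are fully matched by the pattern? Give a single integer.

2

1 → no match
2 → no match
3 → match
4 → no match
5 → match
Total matched: 2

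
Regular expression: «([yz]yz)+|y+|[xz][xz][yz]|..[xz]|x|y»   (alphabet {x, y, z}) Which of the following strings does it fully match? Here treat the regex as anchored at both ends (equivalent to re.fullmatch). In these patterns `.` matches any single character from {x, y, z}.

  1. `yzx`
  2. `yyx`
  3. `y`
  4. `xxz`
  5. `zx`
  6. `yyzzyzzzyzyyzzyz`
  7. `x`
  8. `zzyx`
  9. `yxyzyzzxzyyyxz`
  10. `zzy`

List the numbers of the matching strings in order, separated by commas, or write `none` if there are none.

1, 2, 3, 4, 7, 10

1. `yzx` → match
2. `yyx` → match
3. `y` → match
4. `xxz` → match
5. `zx` → no match
6 → no match
7. `x` → match
8. `zzyx` → no match
9 → no match
10. `zzy` → match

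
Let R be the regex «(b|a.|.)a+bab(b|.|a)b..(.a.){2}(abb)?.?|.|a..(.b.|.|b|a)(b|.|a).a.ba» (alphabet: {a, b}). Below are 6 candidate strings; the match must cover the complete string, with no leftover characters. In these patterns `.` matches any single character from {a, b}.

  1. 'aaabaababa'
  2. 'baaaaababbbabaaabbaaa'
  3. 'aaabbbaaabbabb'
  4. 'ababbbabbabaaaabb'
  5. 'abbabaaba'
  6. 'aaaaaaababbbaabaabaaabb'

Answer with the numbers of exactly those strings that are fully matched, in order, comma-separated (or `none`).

6

1. 'aaabaababa' → no match
2 → no match
3 → no match
4 → no match
5. 'abbabaaba' → no match
6 → match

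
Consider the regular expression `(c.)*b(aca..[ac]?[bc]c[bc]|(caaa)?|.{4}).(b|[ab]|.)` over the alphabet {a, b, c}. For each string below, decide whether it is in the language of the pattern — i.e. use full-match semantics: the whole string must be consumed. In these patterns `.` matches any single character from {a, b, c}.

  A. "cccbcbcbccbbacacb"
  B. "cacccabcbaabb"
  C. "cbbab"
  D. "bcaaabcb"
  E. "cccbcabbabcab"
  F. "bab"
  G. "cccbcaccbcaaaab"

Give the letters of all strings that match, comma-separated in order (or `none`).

A, B, C, E, F, G

A → match
B → match
C → match
D → no match
E → match
F → match
G → match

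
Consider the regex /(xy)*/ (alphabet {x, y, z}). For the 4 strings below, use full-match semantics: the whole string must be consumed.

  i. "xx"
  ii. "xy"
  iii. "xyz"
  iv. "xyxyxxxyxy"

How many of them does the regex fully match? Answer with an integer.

i → no match
ii → match
iii → no match
iv → no match
Total matched: 1

1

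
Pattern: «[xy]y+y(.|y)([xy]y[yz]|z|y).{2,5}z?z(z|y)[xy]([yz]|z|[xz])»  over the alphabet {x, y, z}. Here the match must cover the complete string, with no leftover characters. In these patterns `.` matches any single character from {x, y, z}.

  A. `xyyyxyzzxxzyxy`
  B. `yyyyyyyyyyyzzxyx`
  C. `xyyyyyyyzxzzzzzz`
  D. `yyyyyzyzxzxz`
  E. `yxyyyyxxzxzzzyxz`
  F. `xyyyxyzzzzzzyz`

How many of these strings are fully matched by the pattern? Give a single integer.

2

A → match
B → no match
C → no match
D → no match
E → no match
F → match
Total matched: 2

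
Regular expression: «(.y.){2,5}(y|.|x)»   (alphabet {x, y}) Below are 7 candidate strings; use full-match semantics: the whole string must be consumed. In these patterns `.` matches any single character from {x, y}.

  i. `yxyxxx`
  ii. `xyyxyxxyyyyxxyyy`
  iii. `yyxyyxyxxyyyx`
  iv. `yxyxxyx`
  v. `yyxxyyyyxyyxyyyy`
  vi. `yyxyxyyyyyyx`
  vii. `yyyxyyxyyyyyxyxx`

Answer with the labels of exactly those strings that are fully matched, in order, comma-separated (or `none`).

i → no match
ii → match
iii → no match
iv → no match
v → match
vi → no match
vii → match

ii, v, vii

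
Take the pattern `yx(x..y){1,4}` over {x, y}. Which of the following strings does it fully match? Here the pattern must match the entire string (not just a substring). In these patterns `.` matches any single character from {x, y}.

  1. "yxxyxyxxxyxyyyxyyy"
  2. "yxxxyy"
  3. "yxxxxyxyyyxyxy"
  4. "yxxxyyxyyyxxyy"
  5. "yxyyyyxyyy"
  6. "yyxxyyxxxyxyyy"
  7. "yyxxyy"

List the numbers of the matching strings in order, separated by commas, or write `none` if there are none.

1 → match
2 → match
3 → match
4 → match
5 → no match — must start with "yxx"
6 → no match — must start with "yxx"
7 → no match — must start with "yxx"

1, 2, 3, 4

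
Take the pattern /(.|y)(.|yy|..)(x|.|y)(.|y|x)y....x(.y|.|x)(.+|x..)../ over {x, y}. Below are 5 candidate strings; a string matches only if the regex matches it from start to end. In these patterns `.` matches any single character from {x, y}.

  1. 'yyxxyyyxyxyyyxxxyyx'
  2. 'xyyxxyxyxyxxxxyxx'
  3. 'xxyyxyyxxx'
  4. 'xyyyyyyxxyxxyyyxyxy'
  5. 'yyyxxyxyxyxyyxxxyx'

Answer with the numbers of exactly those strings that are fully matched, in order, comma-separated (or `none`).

1 → match
2 → match
3. 'xxyyxyyxxx' → no match
4 → match
5 → match

1, 2, 4, 5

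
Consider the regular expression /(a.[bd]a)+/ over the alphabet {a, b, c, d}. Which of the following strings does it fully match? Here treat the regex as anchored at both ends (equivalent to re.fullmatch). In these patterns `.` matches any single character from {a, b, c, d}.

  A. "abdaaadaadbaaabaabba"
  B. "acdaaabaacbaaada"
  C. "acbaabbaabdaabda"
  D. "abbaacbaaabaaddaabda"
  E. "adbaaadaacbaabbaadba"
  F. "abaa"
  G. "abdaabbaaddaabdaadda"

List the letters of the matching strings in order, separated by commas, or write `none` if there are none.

A → match
B → match
C → match
D → match
E → match
F. "abaa" → no match
G → match

A, B, C, D, E, G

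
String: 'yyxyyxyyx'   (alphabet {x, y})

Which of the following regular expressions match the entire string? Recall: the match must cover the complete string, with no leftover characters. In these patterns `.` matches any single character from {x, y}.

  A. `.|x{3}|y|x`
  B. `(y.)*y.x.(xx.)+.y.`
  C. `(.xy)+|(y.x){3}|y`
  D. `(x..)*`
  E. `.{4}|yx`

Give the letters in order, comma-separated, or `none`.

C

A → no match
B → no match
C → match
D → no match
E → no match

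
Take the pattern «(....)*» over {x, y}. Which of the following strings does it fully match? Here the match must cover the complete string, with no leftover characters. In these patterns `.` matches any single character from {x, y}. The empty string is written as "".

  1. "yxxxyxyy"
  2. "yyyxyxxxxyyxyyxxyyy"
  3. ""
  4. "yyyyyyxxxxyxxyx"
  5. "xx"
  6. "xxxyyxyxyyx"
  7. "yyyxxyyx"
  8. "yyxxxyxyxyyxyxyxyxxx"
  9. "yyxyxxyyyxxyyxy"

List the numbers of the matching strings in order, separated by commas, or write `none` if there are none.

1, 3, 7, 8

1 → match
2 → no match
3 → match
4 → no match
5 → no match
6 → no match
7 → match
8 → match
9 → no match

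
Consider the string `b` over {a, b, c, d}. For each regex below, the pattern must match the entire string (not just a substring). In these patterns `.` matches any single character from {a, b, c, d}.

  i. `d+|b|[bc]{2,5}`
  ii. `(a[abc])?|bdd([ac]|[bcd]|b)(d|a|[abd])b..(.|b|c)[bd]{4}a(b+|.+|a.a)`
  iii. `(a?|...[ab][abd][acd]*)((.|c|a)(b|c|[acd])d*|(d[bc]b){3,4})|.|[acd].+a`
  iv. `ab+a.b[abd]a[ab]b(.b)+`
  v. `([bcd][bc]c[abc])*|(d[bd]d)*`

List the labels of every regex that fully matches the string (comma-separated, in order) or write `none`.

i → match
ii → no match
iii → match
iv → no match — must start with `ab`
v → no match

i, iii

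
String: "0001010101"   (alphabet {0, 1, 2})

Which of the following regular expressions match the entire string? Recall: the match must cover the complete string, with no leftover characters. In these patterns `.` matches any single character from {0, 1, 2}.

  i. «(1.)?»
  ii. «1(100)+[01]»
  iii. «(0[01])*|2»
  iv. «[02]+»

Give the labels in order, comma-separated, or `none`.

i → no match
ii → no match — must start with "1100"
iii → match
iv → no match

iii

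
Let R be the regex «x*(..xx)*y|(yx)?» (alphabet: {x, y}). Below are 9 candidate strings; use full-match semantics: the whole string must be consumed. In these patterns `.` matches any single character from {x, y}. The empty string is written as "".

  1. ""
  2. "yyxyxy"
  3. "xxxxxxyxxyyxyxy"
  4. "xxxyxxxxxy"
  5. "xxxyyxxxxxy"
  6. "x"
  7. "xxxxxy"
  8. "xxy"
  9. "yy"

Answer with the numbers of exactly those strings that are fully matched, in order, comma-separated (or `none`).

1 → match
2 → no match
3 → no match
4 → no match
5 → no match
6 → no match
7 → match
8 → match
9 → no match

1, 7, 8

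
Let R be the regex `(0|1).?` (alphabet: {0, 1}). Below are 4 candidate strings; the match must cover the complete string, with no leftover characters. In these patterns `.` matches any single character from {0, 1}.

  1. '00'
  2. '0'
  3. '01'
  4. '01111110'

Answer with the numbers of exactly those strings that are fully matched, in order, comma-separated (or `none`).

1 → match
2 → match
3 → match
4 → no match

1, 2, 3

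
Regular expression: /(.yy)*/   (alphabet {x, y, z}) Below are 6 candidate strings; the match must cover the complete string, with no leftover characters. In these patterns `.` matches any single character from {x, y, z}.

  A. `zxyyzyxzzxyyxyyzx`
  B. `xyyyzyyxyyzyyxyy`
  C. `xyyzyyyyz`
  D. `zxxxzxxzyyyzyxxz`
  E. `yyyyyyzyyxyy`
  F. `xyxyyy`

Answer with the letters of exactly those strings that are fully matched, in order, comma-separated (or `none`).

E

A → no match
B → no match
C → no match
D → no match
E → match
F → no match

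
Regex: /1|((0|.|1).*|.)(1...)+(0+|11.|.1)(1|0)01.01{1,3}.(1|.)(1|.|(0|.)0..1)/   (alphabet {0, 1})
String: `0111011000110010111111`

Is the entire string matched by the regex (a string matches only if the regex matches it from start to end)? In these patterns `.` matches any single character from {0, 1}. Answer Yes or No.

No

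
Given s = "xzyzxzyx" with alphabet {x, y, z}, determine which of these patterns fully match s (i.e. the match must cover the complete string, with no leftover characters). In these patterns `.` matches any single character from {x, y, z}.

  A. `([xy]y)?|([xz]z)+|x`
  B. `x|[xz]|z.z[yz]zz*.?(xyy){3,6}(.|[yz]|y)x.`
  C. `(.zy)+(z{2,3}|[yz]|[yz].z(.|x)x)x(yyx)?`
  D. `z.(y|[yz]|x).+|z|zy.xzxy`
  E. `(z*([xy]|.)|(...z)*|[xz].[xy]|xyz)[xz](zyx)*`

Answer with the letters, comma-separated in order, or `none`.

A → no match
B → no match
C → no match
D → no match
E → match

E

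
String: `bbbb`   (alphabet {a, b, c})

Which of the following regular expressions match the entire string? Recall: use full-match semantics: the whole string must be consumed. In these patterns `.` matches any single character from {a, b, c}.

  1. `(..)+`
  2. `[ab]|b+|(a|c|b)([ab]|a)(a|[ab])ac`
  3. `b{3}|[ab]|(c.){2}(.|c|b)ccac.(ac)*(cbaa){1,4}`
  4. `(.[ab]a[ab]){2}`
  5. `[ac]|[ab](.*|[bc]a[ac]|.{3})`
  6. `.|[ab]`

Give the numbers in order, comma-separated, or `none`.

1 → match
2 → match
3 → no match
4 → no match
5 → match
6 → no match

1, 2, 5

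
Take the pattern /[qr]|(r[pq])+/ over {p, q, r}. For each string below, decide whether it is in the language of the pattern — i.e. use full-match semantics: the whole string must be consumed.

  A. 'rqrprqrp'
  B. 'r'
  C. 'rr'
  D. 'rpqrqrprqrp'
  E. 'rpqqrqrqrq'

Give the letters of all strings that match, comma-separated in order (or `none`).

A → match
B → match
C → no match
D → no match
E → no match

A, B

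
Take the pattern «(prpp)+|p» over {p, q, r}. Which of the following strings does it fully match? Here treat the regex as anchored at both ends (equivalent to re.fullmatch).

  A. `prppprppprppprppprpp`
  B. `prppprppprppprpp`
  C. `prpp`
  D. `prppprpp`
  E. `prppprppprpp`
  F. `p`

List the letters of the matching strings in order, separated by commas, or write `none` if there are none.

A, B, C, D, E, F

A → match
B → match
C → match
D → match
E → match
F → match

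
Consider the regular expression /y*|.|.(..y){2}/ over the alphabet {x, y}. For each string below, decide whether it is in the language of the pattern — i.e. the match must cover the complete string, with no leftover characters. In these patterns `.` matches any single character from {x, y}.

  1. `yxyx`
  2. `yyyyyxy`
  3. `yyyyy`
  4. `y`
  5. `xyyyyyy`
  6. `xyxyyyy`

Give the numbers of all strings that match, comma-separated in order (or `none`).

2, 3, 4, 5, 6

1 → no match
2 → match
3 → match
4 → match
5 → match
6 → match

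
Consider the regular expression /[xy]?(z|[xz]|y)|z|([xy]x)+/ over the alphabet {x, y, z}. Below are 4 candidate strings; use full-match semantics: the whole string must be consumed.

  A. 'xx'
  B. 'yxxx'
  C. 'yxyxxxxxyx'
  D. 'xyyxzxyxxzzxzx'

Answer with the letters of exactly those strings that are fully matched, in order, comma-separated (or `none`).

A. 'xx' → match
B. 'yxxx' → match
C. 'yxyxxxxxyx' → match
D → no match

A, B, C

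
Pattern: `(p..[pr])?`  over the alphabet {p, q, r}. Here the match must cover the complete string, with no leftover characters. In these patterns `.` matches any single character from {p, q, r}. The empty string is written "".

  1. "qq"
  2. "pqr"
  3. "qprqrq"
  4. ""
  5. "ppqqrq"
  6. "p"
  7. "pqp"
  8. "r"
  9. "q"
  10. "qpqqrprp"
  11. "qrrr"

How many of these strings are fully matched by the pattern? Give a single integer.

1

1 → no match
2 → no match
3 → no match
4 → match
5 → no match
6 → no match
7 → no match
8 → no match
9 → no match
10 → no match
11 → no match
Total matched: 1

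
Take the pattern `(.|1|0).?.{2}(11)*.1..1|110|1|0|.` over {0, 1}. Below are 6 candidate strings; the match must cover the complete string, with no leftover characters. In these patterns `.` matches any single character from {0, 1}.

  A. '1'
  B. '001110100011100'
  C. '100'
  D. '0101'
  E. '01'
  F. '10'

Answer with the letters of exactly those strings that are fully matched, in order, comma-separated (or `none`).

A → match
B → no match
C → no match
D → no match
E → no match
F → no match

A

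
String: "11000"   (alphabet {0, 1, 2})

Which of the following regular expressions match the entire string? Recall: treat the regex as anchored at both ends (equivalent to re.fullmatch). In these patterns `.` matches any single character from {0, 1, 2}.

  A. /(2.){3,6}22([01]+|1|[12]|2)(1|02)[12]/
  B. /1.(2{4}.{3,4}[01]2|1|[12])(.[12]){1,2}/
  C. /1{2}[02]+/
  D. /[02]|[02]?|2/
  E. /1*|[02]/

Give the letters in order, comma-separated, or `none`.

C

A → no match — must start with "2"
B → no match
C → match
D → no match
E → no match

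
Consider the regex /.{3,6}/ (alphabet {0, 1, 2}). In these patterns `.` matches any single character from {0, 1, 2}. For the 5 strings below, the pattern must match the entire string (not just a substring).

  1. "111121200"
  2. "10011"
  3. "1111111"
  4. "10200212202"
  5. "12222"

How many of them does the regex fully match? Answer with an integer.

2

1 → no match
2 → match
3 → no match
4 → no match
5 → match
Total matched: 2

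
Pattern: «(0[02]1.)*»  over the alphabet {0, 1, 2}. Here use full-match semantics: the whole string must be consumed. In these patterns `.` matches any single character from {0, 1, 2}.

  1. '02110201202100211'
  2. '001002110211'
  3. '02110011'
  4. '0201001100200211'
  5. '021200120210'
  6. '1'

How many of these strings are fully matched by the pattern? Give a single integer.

3

1 → no match
2 → match
3 → match
4 → no match
5 → match
6 → no match
Total matched: 3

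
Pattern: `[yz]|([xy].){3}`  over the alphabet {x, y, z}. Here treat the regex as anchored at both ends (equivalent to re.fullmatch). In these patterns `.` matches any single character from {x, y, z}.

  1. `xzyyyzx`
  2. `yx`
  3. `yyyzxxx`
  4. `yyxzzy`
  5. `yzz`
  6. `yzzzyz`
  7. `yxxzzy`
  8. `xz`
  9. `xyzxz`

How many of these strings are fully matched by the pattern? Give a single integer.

0

1. `xzyyyzx` → no match
2. `yx` → no match
3. `yyyzxxx` → no match
4. `yyxzzy` → no match
5. `yzz` → no match
6. `yzzzyz` → no match
7. `yxxzzy` → no match
8. `xz` → no match
9. `xyzxz` → no match
Total matched: 0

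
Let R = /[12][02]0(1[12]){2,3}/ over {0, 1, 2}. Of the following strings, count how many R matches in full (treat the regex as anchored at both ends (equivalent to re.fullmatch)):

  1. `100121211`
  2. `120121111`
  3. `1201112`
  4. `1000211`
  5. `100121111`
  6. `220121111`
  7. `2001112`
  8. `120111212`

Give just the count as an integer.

7

1. `100121211` → match
2. `120121111` → match
3. `1201112` → match
4. `1000211` → no match
5. `100121111` → match
6. `220121111` → match
7. `2001112` → match
8. `120111212` → match
Total matched: 7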